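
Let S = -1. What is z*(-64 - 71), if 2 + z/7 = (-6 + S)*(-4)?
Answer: -24570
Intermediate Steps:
z = 182 (z = -14 + 7*((-6 - 1)*(-4)) = -14 + 7*(-7*(-4)) = -14 + 7*28 = -14 + 196 = 182)
z*(-64 - 71) = 182*(-64 - 71) = 182*(-135) = -24570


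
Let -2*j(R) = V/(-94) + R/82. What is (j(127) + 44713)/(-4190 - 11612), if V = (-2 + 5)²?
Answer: -86160551/30450454 ≈ -2.8295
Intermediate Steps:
V = 9 (V = 3² = 9)
j(R) = 9/188 - R/164 (j(R) = -(9/(-94) + R/82)/2 = -(9*(-1/94) + R*(1/82))/2 = -(-9/94 + R/82)/2 = 9/188 - R/164)
(j(127) + 44713)/(-4190 - 11612) = ((9/188 - 1/164*127) + 44713)/(-4190 - 11612) = ((9/188 - 127/164) + 44713)/(-15802) = (-1400/1927 + 44713)*(-1/15802) = (86160551/1927)*(-1/15802) = -86160551/30450454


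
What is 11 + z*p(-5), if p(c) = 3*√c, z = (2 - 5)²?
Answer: 11 + 27*I*√5 ≈ 11.0 + 60.374*I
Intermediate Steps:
z = 9 (z = (-3)² = 9)
11 + z*p(-5) = 11 + 9*(3*√(-5)) = 11 + 9*(3*(I*√5)) = 11 + 9*(3*I*√5) = 11 + 27*I*√5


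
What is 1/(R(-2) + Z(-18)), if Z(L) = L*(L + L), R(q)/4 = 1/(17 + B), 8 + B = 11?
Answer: 5/3241 ≈ 0.0015427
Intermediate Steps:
B = 3 (B = -8 + 11 = 3)
R(q) = 1/5 (R(q) = 4/(17 + 3) = 4/20 = 4*(1/20) = 1/5)
Z(L) = 2*L**2 (Z(L) = L*(2*L) = 2*L**2)
1/(R(-2) + Z(-18)) = 1/(1/5 + 2*(-18)**2) = 1/(1/5 + 2*324) = 1/(1/5 + 648) = 1/(3241/5) = 5/3241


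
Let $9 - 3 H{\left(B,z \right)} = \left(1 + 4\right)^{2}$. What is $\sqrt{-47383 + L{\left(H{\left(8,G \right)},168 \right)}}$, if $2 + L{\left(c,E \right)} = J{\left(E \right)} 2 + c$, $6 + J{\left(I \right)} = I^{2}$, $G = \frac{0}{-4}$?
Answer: $\frac{\sqrt{81411}}{3} \approx 95.109$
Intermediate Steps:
$G = 0$ ($G = 0 \left(- \frac{1}{4}\right) = 0$)
$J{\left(I \right)} = -6 + I^{2}$
$H{\left(B,z \right)} = - \frac{16}{3}$ ($H{\left(B,z \right)} = 3 - \frac{\left(1 + 4\right)^{2}}{3} = 3 - \frac{5^{2}}{3} = 3 - \frac{25}{3} = - \frac{16}{3}$)
$L{\left(c,E \right)} = -14 + c + 2 E^{2}$ ($L{\left(c,E \right)} = -2 + \left(\left(-6 + E^{2}\right) 2 + c\right) = -2 + \left(\left(-12 + 2 E^{2}\right) + c\right) = -2 + \left(-12 + c + 2 E^{2}\right) = -14 + c + 2 E^{2}$)
$\sqrt{-47383 + L{\left(H{\left(8,G \right)},168 \right)}} = \sqrt{-47383 - \left(\frac{58}{3} - 56448\right)} = \sqrt{-47383 - - \frac{169286}{3}} = \sqrt{-47383 + \frac{169286}{3}} = \sqrt{\frac{27137}{3}} = \frac{\sqrt{81411}}{3}$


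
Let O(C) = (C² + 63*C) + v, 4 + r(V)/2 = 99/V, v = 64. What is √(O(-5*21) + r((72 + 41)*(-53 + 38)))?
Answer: 2*√356405390/565 ≈ 66.827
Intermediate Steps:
r(V) = -8 + 198/V (r(V) = -8 + 2*(99/V) = -8 + 198/V)
O(C) = 64 + C² + 63*C (O(C) = (C² + 63*C) + 64 = 64 + C² + 63*C)
√(O(-5*21) + r((72 + 41)*(-53 + 38))) = √((64 + (-5*21)² + 63*(-5*21)) + (-8 + 198/(((72 + 41)*(-53 + 38))))) = √((64 + (-105)² + 63*(-105)) + (-8 + 198/((113*(-15))))) = √((64 + 11025 - 6615) + (-8 + 198/(-1695))) = √(4474 + (-8 + 198*(-1/1695))) = √(4474 + (-8 - 66/565)) = √(4474 - 4586/565) = √(2523224/565) = 2*√356405390/565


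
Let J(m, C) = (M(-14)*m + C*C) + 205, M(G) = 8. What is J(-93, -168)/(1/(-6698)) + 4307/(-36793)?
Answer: -6822677949397/36793 ≈ -1.8543e+8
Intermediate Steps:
J(m, C) = 205 + C² + 8*m (J(m, C) = (8*m + C*C) + 205 = (8*m + C²) + 205 = (C² + 8*m) + 205 = 205 + C² + 8*m)
J(-93, -168)/(1/(-6698)) + 4307/(-36793) = (205 + (-168)² + 8*(-93))/(1/(-6698)) + 4307/(-36793) = (205 + 28224 - 744)/(-1/6698) + 4307*(-1/36793) = 27685*(-6698) - 4307/36793 = -185434130 - 4307/36793 = -6822677949397/36793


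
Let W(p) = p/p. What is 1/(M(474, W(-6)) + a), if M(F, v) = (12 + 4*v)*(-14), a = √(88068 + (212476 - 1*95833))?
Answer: 224/154535 + √204711/154535 ≈ 0.0043773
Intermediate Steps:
a = √204711 (a = √(88068 + (212476 - 95833)) = √(88068 + 116643) = √204711 ≈ 452.45)
W(p) = 1
M(F, v) = -168 - 56*v
1/(M(474, W(-6)) + a) = 1/((-168 - 56*1) + √204711) = 1/((-168 - 56) + √204711) = 1/(-224 + √204711)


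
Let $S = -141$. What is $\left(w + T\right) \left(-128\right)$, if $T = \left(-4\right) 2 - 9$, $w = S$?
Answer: $20224$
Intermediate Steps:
$w = -141$
$T = -17$ ($T = -8 - 9 = -17$)
$\left(w + T\right) \left(-128\right) = \left(-141 - 17\right) \left(-128\right) = \left(-158\right) \left(-128\right) = 20224$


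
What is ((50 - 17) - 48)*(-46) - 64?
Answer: 626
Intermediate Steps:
((50 - 17) - 48)*(-46) - 64 = (33 - 48)*(-46) - 64 = -15*(-46) - 64 = 690 - 64 = 626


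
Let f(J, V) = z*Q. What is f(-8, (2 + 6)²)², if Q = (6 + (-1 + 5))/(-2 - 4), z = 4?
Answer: 400/9 ≈ 44.444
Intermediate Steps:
Q = -5/3 (Q = (6 + 4)/(-6) = 10*(-⅙) = -5/3 ≈ -1.6667)
f(J, V) = -20/3 (f(J, V) = 4*(-5/3) = -20/3)
f(-8, (2 + 6)²)² = (-20/3)² = 400/9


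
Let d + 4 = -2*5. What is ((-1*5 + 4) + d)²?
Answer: 225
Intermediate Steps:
d = -14 (d = -4 - 2*5 = -4 - 10 = -14)
((-1*5 + 4) + d)² = ((-1*5 + 4) - 14)² = ((-5 + 4) - 14)² = (-1 - 14)² = (-15)² = 225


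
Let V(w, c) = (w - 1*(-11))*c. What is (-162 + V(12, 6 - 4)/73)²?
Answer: 138768400/5329 ≈ 26040.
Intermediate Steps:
V(w, c) = c*(11 + w) (V(w, c) = (w + 11)*c = (11 + w)*c = c*(11 + w))
(-162 + V(12, 6 - 4)/73)² = (-162 + ((6 - 4)*(11 + 12))/73)² = (-162 + (2*23)*(1/73))² = (-162 + 46*(1/73))² = (-162 + 46/73)² = (-11780/73)² = 138768400/5329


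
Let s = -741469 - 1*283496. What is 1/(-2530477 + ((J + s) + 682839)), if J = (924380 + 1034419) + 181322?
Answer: -1/732482 ≈ -1.3652e-6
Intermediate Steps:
s = -1024965 (s = -741469 - 283496 = -1024965)
J = 2140121 (J = 1958799 + 181322 = 2140121)
1/(-2530477 + ((J + s) + 682839)) = 1/(-2530477 + ((2140121 - 1024965) + 682839)) = 1/(-2530477 + (1115156 + 682839)) = 1/(-2530477 + 1797995) = 1/(-732482) = -1/732482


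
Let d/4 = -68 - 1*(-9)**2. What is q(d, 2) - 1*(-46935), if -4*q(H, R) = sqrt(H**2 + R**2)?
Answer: 46935 - sqrt(88805)/2 ≈ 46786.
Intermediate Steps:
d = -596 (d = 4*(-68 - 1*(-9)**2) = 4*(-68 - 1*81) = 4*(-68 - 81) = 4*(-149) = -596)
q(H, R) = -sqrt(H**2 + R**2)/4
q(d, 2) - 1*(-46935) = -sqrt((-596)**2 + 2**2)/4 - 1*(-46935) = -sqrt(355216 + 4)/4 + 46935 = -sqrt(88805)/2 + 46935 = 46935 - sqrt(88805)/2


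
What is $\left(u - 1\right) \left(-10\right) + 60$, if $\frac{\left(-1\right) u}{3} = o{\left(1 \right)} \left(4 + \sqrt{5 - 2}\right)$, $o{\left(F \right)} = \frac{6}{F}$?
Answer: $790 + 180 \sqrt{3} \approx 1101.8$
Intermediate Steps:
$u = -72 - 18 \sqrt{3}$ ($u = - 3 \cdot \frac{6}{1} \left(4 + \sqrt{5 - 2}\right) = - 3 \cdot 6 \cdot 1 \left(4 + \sqrt{3}\right) = - 3 \cdot 6 \left(4 + \sqrt{3}\right) = - 3 \left(24 + 6 \sqrt{3}\right) = -72 - 18 \sqrt{3} \approx -103.18$)
$\left(u - 1\right) \left(-10\right) + 60 = \left(\left(-72 - 18 \sqrt{3}\right) - 1\right) \left(-10\right) + 60 = \left(-73 - 18 \sqrt{3}\right) \left(-10\right) + 60 = \left(730 + 180 \sqrt{3}\right) + 60 = 790 + 180 \sqrt{3}$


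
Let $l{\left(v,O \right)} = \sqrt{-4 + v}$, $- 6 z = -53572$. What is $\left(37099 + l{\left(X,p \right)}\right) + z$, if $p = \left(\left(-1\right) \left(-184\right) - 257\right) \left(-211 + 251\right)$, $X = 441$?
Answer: $\frac{138083}{3} + \sqrt{437} \approx 46049.0$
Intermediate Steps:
$z = \frac{26786}{3}$ ($z = \left(- \frac{1}{6}\right) \left(-53572\right) = \frac{26786}{3} \approx 8928.7$)
$p = -2920$ ($p = \left(184 - 257\right) 40 = \left(-73\right) 40 = -2920$)
$\left(37099 + l{\left(X,p \right)}\right) + z = \left(37099 + \sqrt{-4 + 441}\right) + \frac{26786}{3} = \left(37099 + \sqrt{437}\right) + \frac{26786}{3} = \frac{138083}{3} + \sqrt{437}$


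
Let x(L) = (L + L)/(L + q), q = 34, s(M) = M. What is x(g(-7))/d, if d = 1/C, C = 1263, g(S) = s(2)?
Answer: 421/3 ≈ 140.33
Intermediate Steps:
g(S) = 2
x(L) = 2*L/(34 + L) (x(L) = (L + L)/(L + 34) = (2*L)/(34 + L) = 2*L/(34 + L))
d = 1/1263 ≈ 0.00079177
x(g(-7))/d = (2*2/(34 + 2))/(1/1263) = (2*2/36)*1263 = (2*2*(1/36))*1263 = (1/9)*1263 = 421/3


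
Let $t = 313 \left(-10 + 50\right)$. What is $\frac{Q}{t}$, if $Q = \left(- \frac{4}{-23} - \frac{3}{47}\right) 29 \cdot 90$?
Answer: $\frac{31059}{1353412} \approx 0.022949$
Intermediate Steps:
$t = 12520$ ($t = 313 \cdot 40 = 12520$)
$Q = \frac{310590}{1081}$ ($Q = \left(\left(-4\right) \left(- \frac{1}{23}\right) - \frac{3}{47}\right) 29 \cdot 90 = \left(\frac{4}{23} - \frac{3}{47}\right) 29 \cdot 90 = \frac{119}{1081} \cdot 29 \cdot 90 = \frac{3451}{1081} \cdot 90 = \frac{310590}{1081} \approx 287.32$)
$\frac{Q}{t} = \frac{310590}{1081 \cdot 12520} = \frac{310590}{1081} \cdot \frac{1}{12520} = \frac{31059}{1353412}$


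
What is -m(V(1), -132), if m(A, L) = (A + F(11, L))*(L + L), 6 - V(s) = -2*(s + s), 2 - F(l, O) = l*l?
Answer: -28776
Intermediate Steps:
F(l, O) = 2 - l² (F(l, O) = 2 - l*l = 2 - l²)
V(s) = 6 + 4*s (V(s) = 6 - (-2)*(s + s) = 6 - (-2)*2*s = 6 - (-4)*s = 6 + 4*s)
m(A, L) = 2*L*(-119 + A) (m(A, L) = (A + (2 - 1*11²))*(L + L) = (A + (2 - 1*121))*(2*L) = (A + (2 - 121))*(2*L) = (A - 119)*(2*L) = (-119 + A)*(2*L) = 2*L*(-119 + A))
-m(V(1), -132) = -2*(-132)*(-119 + (6 + 4*1)) = -2*(-132)*(-119 + (6 + 4)) = -2*(-132)*(-119 + 10) = -2*(-132)*(-109) = -1*28776 = -28776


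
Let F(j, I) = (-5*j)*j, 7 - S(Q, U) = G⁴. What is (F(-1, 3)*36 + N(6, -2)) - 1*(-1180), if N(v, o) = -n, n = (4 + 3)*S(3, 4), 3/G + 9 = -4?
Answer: 27162078/28561 ≈ 951.02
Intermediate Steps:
G = -3/13 (G = 3/(-9 - 4) = 3/(-13) = 3*(-1/13) = -3/13 ≈ -0.23077)
S(Q, U) = 199846/28561 (S(Q, U) = 7 - (-3/13)⁴ = 7 - 1*81/28561 = 7 - 81/28561 = 199846/28561)
F(j, I) = -5*j²
n = 1398922/28561 (n = (4 + 3)*(199846/28561) = 7*(199846/28561) = 1398922/28561 ≈ 48.980)
N(v, o) = -1398922/28561 (N(v, o) = -1*1398922/28561 = -1398922/28561)
(F(-1, 3)*36 + N(6, -2)) - 1*(-1180) = (-5*(-1)²*36 - 1398922/28561) - 1*(-1180) = (-5*1*36 - 1398922/28561) + 1180 = (-5*36 - 1398922/28561) + 1180 = (-180 - 1398922/28561) + 1180 = -6539902/28561 + 1180 = 27162078/28561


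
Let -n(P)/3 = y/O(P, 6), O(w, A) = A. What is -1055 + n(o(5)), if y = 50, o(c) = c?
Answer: -1080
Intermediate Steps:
n(P) = -25 (n(P) = -150/6 = -3*25/3 = -25)
-1055 + n(o(5)) = -1055 - 25 = -1080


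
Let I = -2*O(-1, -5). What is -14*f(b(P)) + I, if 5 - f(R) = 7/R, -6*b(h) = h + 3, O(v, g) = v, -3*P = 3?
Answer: -362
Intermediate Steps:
P = -1 (P = -⅓*3 = -1)
b(h) = -½ - h/6 (b(h) = -(h + 3)/6 = -(3 + h)/6 = -½ - h/6)
I = 2 (I = -2*(-1) = 2)
f(R) = 5 - 7/R
-14*f(b(P)) + I = -14*(5 - 7/(-½ - ⅙*(-1))) + 2 = -14*(5 - 7/(-½ + ⅙)) + 2 = -14*(5 - 7/(-⅓)) + 2 = -14*(5 - 7*(-3)) + 2 = -14*(5 + 21) + 2 = -14*26 + 2 = -364 + 2 = -362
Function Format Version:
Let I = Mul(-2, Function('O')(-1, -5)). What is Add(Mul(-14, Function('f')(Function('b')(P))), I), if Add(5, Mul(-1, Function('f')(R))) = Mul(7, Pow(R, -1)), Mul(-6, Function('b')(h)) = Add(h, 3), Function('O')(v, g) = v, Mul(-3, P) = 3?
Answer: -362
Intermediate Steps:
P = -1 (P = Mul(Rational(-1, 3), 3) = -1)
Function('b')(h) = Add(Rational(-1, 2), Mul(Rational(-1, 6), h)) (Function('b')(h) = Mul(Rational(-1, 6), Add(h, 3)) = Mul(Rational(-1, 6), Add(3, h)) = Add(Rational(-1, 2), Mul(Rational(-1, 6), h)))
I = 2 (I = Mul(-2, -1) = 2)
Function('f')(R) = Add(5, Mul(-7, Pow(R, -1))) (Function('f')(R) = Add(5, Mul(-1, Mul(7, Pow(R, -1)))) = Add(5, Mul(-7, Pow(R, -1))))
Add(Mul(-14, Function('f')(Function('b')(P))), I) = Add(Mul(-14, Add(5, Mul(-7, Pow(Add(Rational(-1, 2), Mul(Rational(-1, 6), -1)), -1)))), 2) = Add(Mul(-14, Add(5, Mul(-7, Pow(Add(Rational(-1, 2), Rational(1, 6)), -1)))), 2) = Add(Mul(-14, Add(5, Mul(-7, Pow(Rational(-1, 3), -1)))), 2) = Add(Mul(-14, Add(5, Mul(-7, -3))), 2) = Add(Mul(-14, Add(5, 21)), 2) = Add(Mul(-14, 26), 2) = Add(-364, 2) = -362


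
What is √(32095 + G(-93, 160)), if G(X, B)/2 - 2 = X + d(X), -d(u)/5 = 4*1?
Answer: √31873 ≈ 178.53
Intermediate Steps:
d(u) = -20
G(X, B) = -36 + 2*X (G(X, B) = 4 + 2*(X - 20) = 4 + 2*(-20 + X) = 4 + (-40 + 2*X) = -36 + 2*X)
√(32095 + G(-93, 160)) = √(32095 + (-36 + 2*(-93))) = √(32095 + (-36 - 186)) = √(32095 - 222) = √31873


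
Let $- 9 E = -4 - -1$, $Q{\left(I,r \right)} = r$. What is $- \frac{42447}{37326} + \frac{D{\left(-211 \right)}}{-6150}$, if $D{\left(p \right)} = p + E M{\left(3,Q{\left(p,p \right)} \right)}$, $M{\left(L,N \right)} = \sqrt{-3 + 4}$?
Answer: $- \frac{126592853}{114777450} \approx -1.1029$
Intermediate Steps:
$E = \frac{1}{3}$ ($E = - \frac{-4 - -1}{9} = - \frac{-4 + 1}{9} = \left(- \frac{1}{9}\right) \left(-3\right) = \frac{1}{3} \approx 0.33333$)
$M{\left(L,N \right)} = 1$ ($M{\left(L,N \right)} = \sqrt{1} = 1$)
$D{\left(p \right)} = \frac{1}{3} + p$ ($D{\left(p \right)} = p + \frac{1}{3} \cdot 1 = p + \frac{1}{3} = \frac{1}{3} + p$)
$- \frac{42447}{37326} + \frac{D{\left(-211 \right)}}{-6150} = - \frac{42447}{37326} + \frac{\frac{1}{3} - 211}{-6150} = \left(-42447\right) \frac{1}{37326} - - \frac{316}{9225} = - \frac{14149}{12442} + \frac{316}{9225} = - \frac{126592853}{114777450}$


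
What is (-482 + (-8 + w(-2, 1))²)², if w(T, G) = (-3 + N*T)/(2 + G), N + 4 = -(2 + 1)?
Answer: 17380561/81 ≈ 2.1457e+5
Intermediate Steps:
N = -7 (N = -4 - (2 + 1) = -4 - 1*3 = -4 - 3 = -7)
w(T, G) = (-3 - 7*T)/(2 + G)
(-482 + (-8 + w(-2, 1))²)² = (-482 + (-8 + (-3 - 7*(-2))/(2 + 1))²)² = (-482 + (-8 + (-3 + 14)/3)²)² = (-482 + (-8 + (⅓)*11)²)² = (-482 + (-8 + 11/3)²)² = (-482 + (-13/3)²)² = (-482 + 169/9)² = (-4169/9)² = 17380561/81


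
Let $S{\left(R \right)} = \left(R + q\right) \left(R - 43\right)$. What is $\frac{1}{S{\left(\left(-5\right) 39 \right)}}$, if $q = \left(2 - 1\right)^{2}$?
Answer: $\frac{1}{46172} \approx 2.1658 \cdot 10^{-5}$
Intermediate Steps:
$q = 1$ ($q = 1^{2} = 1$)
$S{\left(R \right)} = \left(1 + R\right) \left(-43 + R\right)$ ($S{\left(R \right)} = \left(R + 1\right) \left(R - 43\right) = \left(1 + R\right) \left(-43 + R\right)$)
$\frac{1}{S{\left(\left(-5\right) 39 \right)}} = \frac{1}{-43 + \left(\left(-5\right) 39\right)^{2} - 42 \left(\left(-5\right) 39\right)} = \frac{1}{-43 + \left(-195\right)^{2} - -8190} = \frac{1}{-43 + 38025 + 8190} = \frac{1}{46172}$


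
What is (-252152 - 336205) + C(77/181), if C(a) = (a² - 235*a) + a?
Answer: -19278419006/32761 ≈ -5.8846e+5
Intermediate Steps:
C(a) = a² - 234*a
(-252152 - 336205) + C(77/181) = (-252152 - 336205) + (77/181)*(-234 + 77/181) = -588357 + (77*(1/181))*(-234 + 77*(1/181)) = -588357 + 77*(-234 + 77/181)/181 = -588357 + (77/181)*(-42277/181) = -588357 - 3255329/32761 = -19278419006/32761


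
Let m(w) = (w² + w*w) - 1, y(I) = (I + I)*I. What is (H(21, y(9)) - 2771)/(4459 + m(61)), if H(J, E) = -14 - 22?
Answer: -401/1700 ≈ -0.23588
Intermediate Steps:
y(I) = 2*I² (y(I) = (2*I)*I = 2*I²)
H(J, E) = -36
m(w) = -1 + 2*w² (m(w) = (w² + w²) - 1 = 2*w² - 1 = -1 + 2*w²)
(H(21, y(9)) - 2771)/(4459 + m(61)) = (-36 - 2771)/(4459 + (-1 + 2*61²)) = -2807/(4459 + (-1 + 2*3721)) = -2807/(4459 + (-1 + 7442)) = -2807/(4459 + 7441) = -2807/11900 = -2807*1/11900 = -401/1700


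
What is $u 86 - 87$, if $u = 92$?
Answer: $7825$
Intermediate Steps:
$u 86 - 87 = 92 \cdot 86 - 87 = 7912 - 87 = 7825$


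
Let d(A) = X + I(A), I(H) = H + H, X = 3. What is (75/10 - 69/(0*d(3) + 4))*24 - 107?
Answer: -341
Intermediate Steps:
I(H) = 2*H
d(A) = 3 + 2*A
(75/10 - 69/(0*d(3) + 4))*24 - 107 = (75/10 - 69/(0*(3 + 2*3) + 4))*24 - 107 = (75*(⅒) - 69/(0*(3 + 6) + 4))*24 - 107 = (15/2 - 69/(0*9 + 4))*24 - 107 = (15/2 - 69/(0 + 4))*24 - 107 = (15/2 - 69/4)*24 - 107 = -39/4*24 - 107 = -234 - 107 = -341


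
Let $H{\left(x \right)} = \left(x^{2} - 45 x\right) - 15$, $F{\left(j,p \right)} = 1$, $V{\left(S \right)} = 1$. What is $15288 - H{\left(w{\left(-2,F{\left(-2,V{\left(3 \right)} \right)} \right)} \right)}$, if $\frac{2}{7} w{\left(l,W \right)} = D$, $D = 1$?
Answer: $\frac{61793}{4} \approx 15448.0$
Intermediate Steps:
$w{\left(l,W \right)} = \frac{7}{2}$ ($w{\left(l,W \right)} = \frac{7}{2} \cdot 1 = \frac{7}{2}$)
$H{\left(x \right)} = -15 + x^{2} - 45 x$
$15288 - H{\left(w{\left(-2,F{\left(-2,V{\left(3 \right)} \right)} \right)} \right)} = 15288 - \left(-15 + \left(\frac{7}{2}\right)^{2} - \frac{315}{2}\right) = 15288 - \left(-15 + \frac{49}{4} - \frac{315}{2}\right) = 15288 - - \frac{641}{4} = 15288 + \frac{641}{4} = \frac{61793}{4}$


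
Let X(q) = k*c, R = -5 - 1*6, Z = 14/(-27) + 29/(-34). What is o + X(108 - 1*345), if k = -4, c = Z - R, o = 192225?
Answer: 88213597/459 ≈ 1.9219e+5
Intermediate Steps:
Z = -1259/918 (Z = 14*(-1/27) + 29*(-1/34) = -14/27 - 29/34 = -1259/918 ≈ -1.3715)
R = -11 (R = -5 - 6 = -11)
c = 8839/918 (c = -1259/918 - 1*(-11) = -1259/918 + 11 = 8839/918 ≈ 9.6285)
X(q) = -17678/459 (X(q) = -4*8839/918 = -17678/459)
o + X(108 - 1*345) = 192225 - 17678/459 = 88213597/459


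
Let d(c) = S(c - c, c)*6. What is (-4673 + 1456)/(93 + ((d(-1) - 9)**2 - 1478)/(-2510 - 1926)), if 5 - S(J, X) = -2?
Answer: -14270612/412937 ≈ -34.559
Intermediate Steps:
S(J, X) = 7 (S(J, X) = 5 - 1*(-2) = 5 + 2 = 7)
d(c) = 42 (d(c) = 7*6 = 42)
(-4673 + 1456)/(93 + ((d(-1) - 9)**2 - 1478)/(-2510 - 1926)) = (-4673 + 1456)/(93 + ((42 - 9)**2 - 1478)/(-2510 - 1926)) = -3217/(93 + (33**2 - 1478)/(-4436)) = -3217/(93 + (1089 - 1478)*(-1/4436)) = -3217/(93 - 389*(-1/4436)) = -3217/(93 + 389/4436) = -3217/412937/4436 = -3217*4436/412937 = -14270612/412937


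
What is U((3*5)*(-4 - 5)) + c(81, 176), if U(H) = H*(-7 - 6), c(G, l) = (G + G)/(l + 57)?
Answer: 409077/233 ≈ 1755.7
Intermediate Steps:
c(G, l) = 2*G/(57 + l) (c(G, l) = (2*G)/(57 + l) = 2*G/(57 + l))
U(H) = -13*H (U(H) = H*(-13) = -13*H)
U((3*5)*(-4 - 5)) + c(81, 176) = -13*3*5*(-4 - 5) + 2*81/(57 + 176) = -195*(-9) + 2*81/233 = -13*(-135) + 2*81*(1/233) = 1755 + 162/233 = 409077/233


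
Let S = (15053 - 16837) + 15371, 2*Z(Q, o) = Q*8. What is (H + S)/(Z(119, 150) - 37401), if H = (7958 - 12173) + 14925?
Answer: -3471/5275 ≈ -0.65801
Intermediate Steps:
Z(Q, o) = 4*Q (Z(Q, o) = (Q*8)/2 = (8*Q)/2 = 4*Q)
S = 13587 (S = -1784 + 15371 = 13587)
H = 10710 (H = -4215 + 14925 = 10710)
(H + S)/(Z(119, 150) - 37401) = (10710 + 13587)/(4*119 - 37401) = 24297/(476 - 37401) = 24297/(-36925) = 24297*(-1/36925) = -3471/5275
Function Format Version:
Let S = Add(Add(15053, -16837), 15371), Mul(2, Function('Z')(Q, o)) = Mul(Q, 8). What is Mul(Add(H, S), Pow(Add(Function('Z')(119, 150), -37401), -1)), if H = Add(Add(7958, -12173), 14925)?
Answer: Rational(-3471, 5275) ≈ -0.65801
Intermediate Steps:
Function('Z')(Q, o) = Mul(4, Q) (Function('Z')(Q, o) = Mul(Rational(1, 2), Mul(Q, 8)) = Mul(Rational(1, 2), Mul(8, Q)) = Mul(4, Q))
S = 13587 (S = Add(-1784, 15371) = 13587)
H = 10710 (H = Add(-4215, 14925) = 10710)
Mul(Add(H, S), Pow(Add(Function('Z')(119, 150), -37401), -1)) = Mul(Add(10710, 13587), Pow(Add(Mul(4, 119), -37401), -1)) = Mul(24297, Pow(Add(476, -37401), -1)) = Mul(24297, Pow(-36925, -1)) = Mul(24297, Rational(-1, 36925)) = Rational(-3471, 5275)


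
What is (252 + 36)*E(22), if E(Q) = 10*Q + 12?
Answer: 66816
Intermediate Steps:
E(Q) = 12 + 10*Q
(252 + 36)*E(22) = (252 + 36)*(12 + 10*22) = 288*(12 + 220) = 288*232 = 66816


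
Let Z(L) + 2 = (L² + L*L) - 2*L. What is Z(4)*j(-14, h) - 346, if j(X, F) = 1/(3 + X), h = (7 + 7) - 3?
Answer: -348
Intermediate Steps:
h = 11 (h = 14 - 3 = 11)
Z(L) = -2 - 2*L + 2*L² (Z(L) = -2 + ((L² + L*L) - 2*L) = -2 + ((L² + L²) - 2*L) = -2 + (2*L² - 2*L) = -2 + (-2*L + 2*L²) = -2 - 2*L + 2*L²)
Z(4)*j(-14, h) - 346 = (-2 - 2*4 + 2*4²)/(3 - 14) - 346 = (-2 - 8 + 2*16)/(-11) - 346 = (-2 - 8 + 32)*(-1/11) - 346 = 22*(-1/11) - 346 = -2 - 346 = -348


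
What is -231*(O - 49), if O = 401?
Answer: -81312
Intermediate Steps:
-231*(O - 49) = -231*(401 - 49) = -231*352 = -81312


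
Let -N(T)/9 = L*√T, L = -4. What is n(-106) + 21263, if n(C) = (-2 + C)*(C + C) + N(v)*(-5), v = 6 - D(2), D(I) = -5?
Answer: 44159 - 180*√11 ≈ 43562.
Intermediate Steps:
v = 11 (v = 6 - 1*(-5) = 6 + 5 = 11)
N(T) = 36*√T (N(T) = -(-36)*√T = 36*√T)
n(C) = -180*√11 + 2*C*(-2 + C) (n(C) = (-2 + C)*(C + C) + (36*√11)*(-5) = (-2 + C)*(2*C) - 180*√11 = 2*C*(-2 + C) - 180*√11 = -180*√11 + 2*C*(-2 + C))
n(-106) + 21263 = (-180*√11 - 4*(-106) + 2*(-106)²) + 21263 = (-180*√11 + 424 + 2*11236) + 21263 = (-180*√11 + 424 + 22472) + 21263 = (22896 - 180*√11) + 21263 = 44159 - 180*√11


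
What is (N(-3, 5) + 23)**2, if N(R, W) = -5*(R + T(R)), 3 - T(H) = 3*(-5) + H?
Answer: 4489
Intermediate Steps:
T(H) = 18 - H (T(H) = 3 - (3*(-5) + H) = 3 - (-15 + H) = 3 + (15 - H) = 18 - H)
N(R, W) = -90 (N(R, W) = -5*(R + (18 - R)) = -5*18 = -90)
(N(-3, 5) + 23)**2 = (-90 + 23)**2 = (-67)**2 = 4489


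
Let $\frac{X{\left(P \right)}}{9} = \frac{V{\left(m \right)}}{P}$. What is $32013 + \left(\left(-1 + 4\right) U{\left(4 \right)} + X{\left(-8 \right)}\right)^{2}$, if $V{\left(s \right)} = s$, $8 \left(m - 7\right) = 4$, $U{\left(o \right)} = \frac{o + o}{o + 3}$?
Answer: $\frac{401885793}{12544} \approx 32038.0$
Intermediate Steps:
$U{\left(o \right)} = \frac{2 o}{3 + o}$
$m = \frac{15}{2}$ ($m = 7 + \frac{1}{8} \cdot 4 = 7 + \frac{1}{2} = \frac{15}{2} \approx 7.5$)
$X{\left(P \right)} = \frac{135}{2 P}$ ($X{\left(P \right)} = 9 \frac{15}{2 P} = \frac{135}{2 P}$)
$32013 + \left(\left(-1 + 4\right) U{\left(4 \right)} + X{\left(-8 \right)}\right)^{2} = 32013 + \left(\left(-1 + 4\right) 2 \cdot 4 \frac{1}{3 + 4} + \frac{135}{2 \left(-8\right)}\right)^{2} = 32013 + \left(3 \cdot 2 \cdot 4 \cdot \frac{1}{7} + \frac{135}{2} \left(- \frac{1}{8}\right)\right)^{2} = 32013 + \left(3 \cdot 2 \cdot 4 \cdot \frac{1}{7} - \frac{135}{16}\right)^{2} = 32013 + \left(3 \cdot \frac{8}{7} - \frac{135}{16}\right)^{2} = 32013 + \left(\frac{24}{7} - \frac{135}{16}\right)^{2} = 32013 + \left(- \frac{561}{112}\right)^{2} = 32013 + \frac{314721}{12544} = \frac{401885793}{12544}$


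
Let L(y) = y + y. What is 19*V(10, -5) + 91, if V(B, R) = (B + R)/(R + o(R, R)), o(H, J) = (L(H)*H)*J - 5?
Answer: 4713/52 ≈ 90.635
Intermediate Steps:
L(y) = 2*y
o(H, J) = -5 + 2*J*H² (o(H, J) = ((2*H)*H)*J - 5 = (2*H²)*J - 5 = 2*J*H² - 5 = -5 + 2*J*H²)
V(B, R) = (B + R)/(-5 + R + 2*R³) (V(B, R) = (B + R)/(R + (-5 + 2*R*R²)) = (B + R)/(R + (-5 + 2*R³)) = (B + R)/(-5 + R + 2*R³))
19*V(10, -5) + 91 = 19*((10 - 5)/(-5 - 5 + 2*(-5)³)) + 91 = 19*(5/(-5 - 5 + 2*(-125))) + 91 = 19*(5/(-5 - 5 - 250)) + 91 = 19*(5/(-260)) + 91 = 19*(-1/260*5) + 91 = 19*(-1/52) + 91 = -19/52 + 91 = 4713/52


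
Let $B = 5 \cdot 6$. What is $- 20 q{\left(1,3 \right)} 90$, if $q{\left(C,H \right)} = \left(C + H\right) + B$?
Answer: $-61200$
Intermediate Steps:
$B = 30$
$q{\left(C,H \right)} = 30 + C + H$ ($q{\left(C,H \right)} = \left(C + H\right) + 30 = 30 + C + H$)
$- 20 q{\left(1,3 \right)} 90 = - 20 \left(30 + 1 + 3\right) 90 = \left(-20\right) 34 \cdot 90 = \left(-680\right) 90 = -61200$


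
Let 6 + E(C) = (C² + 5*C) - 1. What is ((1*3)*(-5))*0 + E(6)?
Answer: 59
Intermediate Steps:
E(C) = -7 + C² + 5*C (E(C) = -6 + ((C² + 5*C) - 1) = -6 + (-1 + C² + 5*C) = -7 + C² + 5*C)
((1*3)*(-5))*0 + E(6) = ((1*3)*(-5))*0 + (-7 + 6² + 5*6) = (3*(-5))*0 + (-7 + 36 + 30) = -15*0 + 59 = 0 + 59 = 59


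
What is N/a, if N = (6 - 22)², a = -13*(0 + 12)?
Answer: -64/39 ≈ -1.6410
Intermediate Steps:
a = -156 (a = -13*12 = -156)
N = 256 (N = (-16)² = 256)
N/a = 256/(-156) = 256*(-1/156) = -64/39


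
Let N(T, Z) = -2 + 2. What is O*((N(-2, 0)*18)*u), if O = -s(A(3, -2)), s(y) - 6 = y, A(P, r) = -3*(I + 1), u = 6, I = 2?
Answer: 0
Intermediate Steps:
N(T, Z) = 0
A(P, r) = -9 (A(P, r) = -3*(2 + 1) = -3*3 = -9)
s(y) = 6 + y
O = 3 (O = -(6 - 9) = -1*(-3) = 3)
O*((N(-2, 0)*18)*u) = 3*((0*18)*6) = 3*(0*6) = 3*0 = 0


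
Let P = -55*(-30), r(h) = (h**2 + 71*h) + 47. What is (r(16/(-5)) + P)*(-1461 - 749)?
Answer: -16354442/5 ≈ -3.2709e+6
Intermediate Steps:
r(h) = 47 + h**2 + 71*h
P = 1650
(r(16/(-5)) + P)*(-1461 - 749) = ((47 + (16/(-5))**2 + 71*(16/(-5))) + 1650)*(-1461 - 749) = ((47 + (16*(-1/5))**2 + 71*(16*(-1/5))) + 1650)*(-2210) = ((47 + (-16/5)**2 + 71*(-16/5)) + 1650)*(-2210) = ((47 + 256/25 - 1136/5) + 1650)*(-2210) = (-4249/25 + 1650)*(-2210) = (37001/25)*(-2210) = -16354442/5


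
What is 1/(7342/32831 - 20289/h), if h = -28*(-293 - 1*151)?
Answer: -136051664/191610805 ≈ -0.71004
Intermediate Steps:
h = 12432 (h = -28*(-293 - 151) = -28*(-444) = 12432)
1/(7342/32831 - 20289/h) = 1/(7342/32831 - 20289/12432) = 1/(7342*(1/32831) - 20289*1/12432) = 1/(7342/32831 - 6763/4144) = 1/(-191610805/136051664) = -136051664/191610805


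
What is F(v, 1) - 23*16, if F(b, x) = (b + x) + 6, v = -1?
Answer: -362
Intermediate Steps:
F(b, x) = 6 + b + x
F(v, 1) - 23*16 = (6 - 1 + 1) - 23*16 = 6 - 368 = -362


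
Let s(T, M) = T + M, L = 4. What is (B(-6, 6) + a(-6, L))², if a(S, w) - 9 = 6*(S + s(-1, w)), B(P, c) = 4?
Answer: 25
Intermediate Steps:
s(T, M) = M + T
a(S, w) = 3 + 6*S + 6*w (a(S, w) = 9 + 6*(S + (w - 1)) = 9 + 6*(S + (-1 + w)) = 9 + 6*(-1 + S + w) = 9 + (-6 + 6*S + 6*w) = 3 + 6*S + 6*w)
(B(-6, 6) + a(-6, L))² = (4 + (3 + 6*(-6) + 6*4))² = (4 + (3 - 36 + 24))² = (4 - 9)² = (-5)² = 25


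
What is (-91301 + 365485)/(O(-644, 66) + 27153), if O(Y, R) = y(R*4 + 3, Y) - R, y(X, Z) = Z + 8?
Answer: 274184/26451 ≈ 10.366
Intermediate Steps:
y(X, Z) = 8 + Z
O(Y, R) = 8 + Y - R (O(Y, R) = (8 + Y) - R = 8 + Y - R)
(-91301 + 365485)/(O(-644, 66) + 27153) = (-91301 + 365485)/((8 - 644 - 1*66) + 27153) = 274184/((8 - 644 - 66) + 27153) = 274184/(-702 + 27153) = 274184/26451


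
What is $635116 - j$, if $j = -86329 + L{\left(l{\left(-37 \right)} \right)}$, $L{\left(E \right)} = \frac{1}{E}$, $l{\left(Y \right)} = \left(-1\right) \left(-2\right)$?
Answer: $\frac{1442889}{2} \approx 7.2144 \cdot 10^{5}$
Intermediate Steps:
$l{\left(Y \right)} = 2$
$j = - \frac{172657}{2}$ ($j = -86329 + \frac{1}{2} = - \frac{172657}{2} \approx -86329.0$)
$635116 - j = 635116 - - \frac{172657}{2} = 635116 + \frac{172657}{2} = \frac{1442889}{2}$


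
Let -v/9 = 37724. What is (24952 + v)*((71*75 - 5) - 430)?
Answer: -1538217960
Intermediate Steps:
v = -339516 (v = -9*37724 = -339516)
(24952 + v)*((71*75 - 5) - 430) = (24952 - 339516)*((71*75 - 5) - 430) = -314564*((5325 - 5) - 430) = -314564*(5320 - 430) = -314564*4890 = -1538217960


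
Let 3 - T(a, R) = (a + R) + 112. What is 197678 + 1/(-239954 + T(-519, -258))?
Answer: 47301577907/239286 ≈ 1.9768e+5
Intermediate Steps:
T(a, R) = -109 - R - a (T(a, R) = 3 - ((a + R) + 112) = 3 - ((R + a) + 112) = 3 - (112 + R + a) = 3 + (-112 - R - a) = -109 - R - a)
197678 + 1/(-239954 + T(-519, -258)) = 197678 + 1/(-239954 + (-109 - 1*(-258) - 1*(-519))) = 197678 + 1/(-239954 + (-109 + 258 + 519)) = 197678 + 1/(-239954 + 668) = 197678 + 1/(-239286) = 197678 - 1/239286 = 47301577907/239286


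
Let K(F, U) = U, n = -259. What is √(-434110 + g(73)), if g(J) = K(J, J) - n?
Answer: I*√433778 ≈ 658.62*I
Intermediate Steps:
g(J) = 259 + J (g(J) = J - 1*(-259) = J + 259 = 259 + J)
√(-434110 + g(73)) = √(-434110 + (259 + 73)) = √(-434110 + 332) = √(-433778) = I*√433778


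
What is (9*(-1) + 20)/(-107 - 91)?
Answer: -1/18 ≈ -0.055556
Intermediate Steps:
(9*(-1) + 20)/(-107 - 91) = (-9 + 20)/(-198) = 11*(-1/198) = -1/18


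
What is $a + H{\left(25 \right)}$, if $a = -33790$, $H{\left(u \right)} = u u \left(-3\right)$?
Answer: $-35665$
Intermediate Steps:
$H{\left(u \right)} = - 3 u^{2}$ ($H{\left(u \right)} = u^{2} \left(-3\right) = - 3 u^{2}$)
$a + H{\left(25 \right)} = -33790 - 3 \cdot 25^{2} = -33790 - 1875 = -35665$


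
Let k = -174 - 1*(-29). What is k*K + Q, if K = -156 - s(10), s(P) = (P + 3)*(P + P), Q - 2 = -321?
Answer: 60001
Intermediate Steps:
k = -145 (k = -174 + 29 = -145)
Q = -319 (Q = 2 - 321 = -319)
s(P) = 2*P*(3 + P) (s(P) = (3 + P)*(2*P) = 2*P*(3 + P))
K = -416 (K = -156 - 2*10*(3 + 10) = -156 - 2*10*13 = -156 - 1*260 = -156 - 260 = -416)
k*K + Q = -145*(-416) - 319 = 60320 - 319 = 60001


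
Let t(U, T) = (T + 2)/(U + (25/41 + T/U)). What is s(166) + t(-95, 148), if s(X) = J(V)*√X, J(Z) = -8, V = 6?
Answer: -292125/186859 - 8*√166 ≈ -104.64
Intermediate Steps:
s(X) = -8*√X
t(U, T) = (2 + T)/(25/41 + U + T/U) (t(U, T) = (2 + T)/(U + (25*(1/41) + T/U)) = (2 + T)/(U + (25/41 + T/U)) = (2 + T)/(25/41 + U + T/U))
s(166) + t(-95, 148) = -8*√166 + 41*(-95)*(2 + 148)/(25*(-95) + 41*148 + 41*(-95)²) = -8*√166 + 41*(-95)*150/(-2375 + 6068 + 41*9025) = -8*√166 + 41*(-95)*150/(-2375 + 6068 + 370025) = -8*√166 + 41*(-95)*150/373718 = -8*√166 + 41*(-95)*(1/373718)*150 = -8*√166 - 292125/186859 = -292125/186859 - 8*√166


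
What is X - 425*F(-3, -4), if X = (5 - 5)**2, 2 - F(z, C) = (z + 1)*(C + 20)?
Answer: -14450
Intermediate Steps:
F(z, C) = 2 - (1 + z)*(20 + C) (F(z, C) = 2 - (z + 1)*(C + 20) = 2 - (1 + z)*(20 + C))
X = 0 (X = 0**2 = 0)
X - 425*F(-3, -4) = 0 - 425*(-18 - 1*(-4) - 20*(-3) - 1*(-4)*(-3)) = 0 - 425*(-18 + 4 + 60 - 12) = 0 - 425*34 = 0 - 14450 = -14450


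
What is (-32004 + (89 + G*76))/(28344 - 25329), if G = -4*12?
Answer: -35563/3015 ≈ -11.795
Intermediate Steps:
G = -48
(-32004 + (89 + G*76))/(28344 - 25329) = (-32004 + (89 - 48*76))/(28344 - 25329) = (-32004 + (89 - 3648))/3015 = (-32004 - 3559)*(1/3015) = -35563*1/3015 = -35563/3015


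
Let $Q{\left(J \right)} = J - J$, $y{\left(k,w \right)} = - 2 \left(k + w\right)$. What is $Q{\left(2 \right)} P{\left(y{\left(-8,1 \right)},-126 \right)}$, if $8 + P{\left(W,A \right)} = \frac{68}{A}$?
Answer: $0$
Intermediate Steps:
$y{\left(k,w \right)} = - 2 k - 2 w$
$Q{\left(J \right)} = 0$
$P{\left(W,A \right)} = -8 + \frac{68}{A}$
$Q{\left(2 \right)} P{\left(y{\left(-8,1 \right)},-126 \right)} = 0 \left(-8 + \frac{68}{-126}\right) = 0 \left(-8 + 68 \left(- \frac{1}{126}\right)\right) = 0 \left(-8 - \frac{34}{63}\right) = 0 \left(- \frac{538}{63}\right) = 0$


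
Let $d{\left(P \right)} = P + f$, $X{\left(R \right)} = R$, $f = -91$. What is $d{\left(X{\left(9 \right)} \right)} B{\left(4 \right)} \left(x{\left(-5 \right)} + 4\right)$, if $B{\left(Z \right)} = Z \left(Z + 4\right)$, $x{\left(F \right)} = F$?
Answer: $2624$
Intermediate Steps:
$B{\left(Z \right)} = Z \left(4 + Z\right)$
$d{\left(P \right)} = -91 + P$ ($d{\left(P \right)} = P - 91 = -91 + P$)
$d{\left(X{\left(9 \right)} \right)} B{\left(4 \right)} \left(x{\left(-5 \right)} + 4\right) = \left(-91 + 9\right) 4 \left(4 + 4\right) \left(-5 + 4\right) = - 82 \cdot 4 \cdot 8 \left(-1\right) = - 82 \cdot 32 \left(-1\right) = \left(-82\right) \left(-32\right) = 2624$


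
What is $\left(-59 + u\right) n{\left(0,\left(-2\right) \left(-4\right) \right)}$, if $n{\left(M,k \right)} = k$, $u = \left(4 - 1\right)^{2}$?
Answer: $-400$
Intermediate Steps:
$u = 9$ ($u = 3^{2} = 9$)
$\left(-59 + u\right) n{\left(0,\left(-2\right) \left(-4\right) \right)} = \left(-59 + 9\right) \left(\left(-2\right) \left(-4\right)\right) = \left(-50\right) 8 = -400$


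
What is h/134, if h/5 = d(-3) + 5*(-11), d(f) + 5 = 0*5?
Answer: -150/67 ≈ -2.2388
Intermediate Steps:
d(f) = -5 (d(f) = -5 + 0*5 = -5 + 0 = -5)
h = -300 (h = 5*(-5 + 5*(-11)) = 5*(-5 - 55) = 5*(-60) = -300)
h/134 = -300/134 = -300*1/134 = -150/67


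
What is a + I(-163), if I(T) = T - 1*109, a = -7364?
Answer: -7636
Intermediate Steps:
I(T) = -109 + T (I(T) = T - 109 = -109 + T)
a + I(-163) = -7364 + (-109 - 163) = -7364 - 272 = -7636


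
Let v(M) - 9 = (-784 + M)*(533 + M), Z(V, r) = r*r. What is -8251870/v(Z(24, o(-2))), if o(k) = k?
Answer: 8251870/418851 ≈ 19.701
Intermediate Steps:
Z(V, r) = r**2
v(M) = 9 + (-784 + M)*(533 + M)
-8251870/v(Z(24, o(-2))) = -8251870/(-417863 + ((-2)**2)**2 - 251*(-2)**2) = -8251870/(-417863 + 4**2 - 251*4) = -8251870/(-417863 + 16 - 1004) = -8251870/(-418851) = -8251870*(-1/418851) = 8251870/418851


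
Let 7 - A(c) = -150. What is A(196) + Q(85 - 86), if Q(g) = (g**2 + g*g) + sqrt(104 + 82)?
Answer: 159 + sqrt(186) ≈ 172.64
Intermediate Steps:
A(c) = 157 (A(c) = 7 - 1*(-150) = 7 + 150 = 157)
Q(g) = sqrt(186) + 2*g**2 (Q(g) = (g**2 + g**2) + sqrt(186) = 2*g**2 + sqrt(186) = sqrt(186) + 2*g**2)
A(196) + Q(85 - 86) = 157 + (sqrt(186) + 2*(85 - 86)**2) = 157 + (sqrt(186) + 2*(-1)**2) = 157 + (sqrt(186) + 2*1) = 157 + (sqrt(186) + 2) = 157 + (2 + sqrt(186)) = 159 + sqrt(186)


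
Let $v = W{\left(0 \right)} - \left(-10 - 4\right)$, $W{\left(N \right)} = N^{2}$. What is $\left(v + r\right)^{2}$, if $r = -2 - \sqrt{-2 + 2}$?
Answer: $144$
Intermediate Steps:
$r = -2$ ($r = -2 - \sqrt{0} = -2 - 0 = -2 + 0 = -2$)
$v = 14$ ($v = 0^{2} - \left(-10 - 4\right) = 0 - \left(-10 - 4\right) = 0 - -14 = 0 + 14 = 14$)
$\left(v + r\right)^{2} = \left(14 - 2\right)^{2} = 12^{2} = 144$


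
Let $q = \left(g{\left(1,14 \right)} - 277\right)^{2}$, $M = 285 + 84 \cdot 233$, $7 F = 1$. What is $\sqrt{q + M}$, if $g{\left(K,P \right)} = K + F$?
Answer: $\frac{\sqrt{4701754}}{7} \approx 309.76$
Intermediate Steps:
$F = \frac{1}{7}$ ($F = \frac{1}{7} \cdot 1 = \frac{1}{7} \approx 0.14286$)
$g{\left(K,P \right)} = \frac{1}{7} + K$ ($g{\left(K,P \right)} = K + \frac{1}{7} = \frac{1}{7} + K$)
$M = 19857$ ($M = 285 + 19572 = 19857$)
$q = \frac{3728761}{49}$ ($q = \left(\left(\frac{1}{7} + 1\right) - 277\right)^{2} = \left(\frac{8}{7} - 277\right)^{2} = \left(- \frac{1931}{7}\right)^{2} = \frac{3728761}{49} \approx 76097.0$)
$\sqrt{q + M} = \sqrt{\frac{3728761}{49} + 19857} = \sqrt{\frac{4701754}{49}} = \frac{\sqrt{4701754}}{7}$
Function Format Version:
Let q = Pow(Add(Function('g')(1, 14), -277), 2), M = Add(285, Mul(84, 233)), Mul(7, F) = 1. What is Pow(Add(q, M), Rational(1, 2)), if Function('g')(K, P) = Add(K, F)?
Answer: Mul(Rational(1, 7), Pow(4701754, Rational(1, 2))) ≈ 309.76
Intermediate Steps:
F = Rational(1, 7) (F = Mul(Rational(1, 7), 1) = Rational(1, 7) ≈ 0.14286)
Function('g')(K, P) = Add(Rational(1, 7), K) (Function('g')(K, P) = Add(K, Rational(1, 7)) = Add(Rational(1, 7), K))
M = 19857 (M = Add(285, 19572) = 19857)
q = Rational(3728761, 49) (q = Pow(Add(Add(Rational(1, 7), 1), -277), 2) = Pow(Add(Rational(8, 7), -277), 2) = Pow(Rational(-1931, 7), 2) = Rational(3728761, 49) ≈ 76097.)
Pow(Add(q, M), Rational(1, 2)) = Pow(Add(Rational(3728761, 49), 19857), Rational(1, 2)) = Pow(Rational(4701754, 49), Rational(1, 2)) = Mul(Rational(1, 7), Pow(4701754, Rational(1, 2)))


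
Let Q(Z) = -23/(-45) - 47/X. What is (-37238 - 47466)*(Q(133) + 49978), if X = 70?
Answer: -1333496723728/315 ≈ -4.2333e+9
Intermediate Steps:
Q(Z) = -101/630 (Q(Z) = -23/(-45) - 47/70 = -23*(-1/45) - 47*1/70 = 23/45 - 47/70 = -101/630)
(-37238 - 47466)*(Q(133) + 49978) = (-37238 - 47466)*(-101/630 + 49978) = -84704*31486039/630 = -1333496723728/315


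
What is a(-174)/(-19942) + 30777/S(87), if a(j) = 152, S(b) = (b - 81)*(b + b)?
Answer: 102266041/3469908 ≈ 29.472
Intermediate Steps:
S(b) = 2*b*(-81 + b) (S(b) = (-81 + b)*(2*b) = 2*b*(-81 + b))
a(-174)/(-19942) + 30777/S(87) = 152/(-19942) + 30777/((2*87*(-81 + 87))) = 152*(-1/19942) + 30777/((2*87*6)) = -76/9971 + 30777/1044 = -76/9971 + 30777*(1/1044) = -76/9971 + 10259/348 = 102266041/3469908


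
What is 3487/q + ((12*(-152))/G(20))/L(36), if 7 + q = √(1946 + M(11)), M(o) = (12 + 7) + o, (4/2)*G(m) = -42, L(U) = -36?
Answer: 1244863/121401 + 6974*√494/1927 ≈ 90.693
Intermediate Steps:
G(m) = -21 (G(m) = (½)*(-42) = -21)
M(o) = 19 + o
q = -7 + 2*√494 (q = -7 + √(1946 + (19 + 11)) = -7 + √(1946 + 30) = -7 + √1976 = -7 + 2*√494 ≈ 37.452)
3487/q + ((12*(-152))/G(20))/L(36) = 3487/(-7 + 2*√494) + ((12*(-152))/(-21))/(-36) = 3487/(-7 + 2*√494) - 1824*(-1/21)*(-1/36) = 3487/(-7 + 2*√494) + (608/7)*(-1/36) = 3487/(-7 + 2*√494) - 152/63 = -152/63 + 3487/(-7 + 2*√494)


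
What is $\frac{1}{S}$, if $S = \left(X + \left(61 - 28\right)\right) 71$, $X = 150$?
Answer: $\frac{1}{12993} \approx 7.6964 \cdot 10^{-5}$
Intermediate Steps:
$S = 12993$ ($S = \left(150 + \left(61 - 28\right)\right) 71 = \left(150 + 33\right) 71 = 183 \cdot 71 = 12993$)
$\frac{1}{S} = \frac{1}{12993}$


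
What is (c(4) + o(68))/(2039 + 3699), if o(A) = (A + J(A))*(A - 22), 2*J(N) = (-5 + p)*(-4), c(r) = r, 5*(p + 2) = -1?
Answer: 9486/14345 ≈ 0.66128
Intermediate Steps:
p = -11/5 (p = -2 + (⅕)*(-1) = -2 - ⅕ = -11/5 ≈ -2.2000)
J(N) = 72/5 (J(N) = ((-5 - 11/5)*(-4))/2 = (-36/5*(-4))/2 = (½)*(144/5) = 72/5)
o(A) = (-22 + A)*(72/5 + A) (o(A) = (A + 72/5)*(A - 22) = (72/5 + A)*(-22 + A) = (-22 + A)*(72/5 + A))
(c(4) + o(68))/(2039 + 3699) = (4 + (-1584/5 + 68² - 38/5*68))/(2039 + 3699) = (4 + (-1584/5 + 4624 - 2584/5))/5738 = (4 + 18952/5)*(1/5738) = (18972/5)*(1/5738) = 9486/14345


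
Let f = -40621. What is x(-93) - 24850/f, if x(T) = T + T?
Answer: -1075808/5803 ≈ -185.39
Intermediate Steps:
x(T) = 2*T
x(-93) - 24850/f = 2*(-93) - 24850/(-40621) = -186 - 24850*(-1/40621) = -186 + 3550/5803 = -1075808/5803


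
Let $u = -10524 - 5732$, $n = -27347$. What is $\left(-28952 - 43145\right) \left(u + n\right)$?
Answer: $3143645491$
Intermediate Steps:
$u = -16256$ ($u = -10524 - 5732 = -16256$)
$\left(-28952 - 43145\right) \left(u + n\right) = \left(-28952 - 43145\right) \left(-16256 - 27347\right) = \left(-72097\right) \left(-43603\right) = 3143645491$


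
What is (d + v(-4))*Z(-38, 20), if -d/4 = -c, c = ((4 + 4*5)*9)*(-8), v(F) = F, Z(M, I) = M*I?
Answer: 5256160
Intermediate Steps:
Z(M, I) = I*M
c = -1728 (c = ((4 + 20)*9)*(-8) = (24*9)*(-8) = 216*(-8) = -1728)
d = -6912 (d = -(-4)*(-1728) = -4*1728 = -6912)
(d + v(-4))*Z(-38, 20) = (-6912 - 4)*(20*(-38)) = -6916*(-760) = 5256160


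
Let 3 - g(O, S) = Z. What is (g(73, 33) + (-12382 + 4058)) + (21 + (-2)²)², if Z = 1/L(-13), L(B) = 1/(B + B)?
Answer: -7670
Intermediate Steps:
L(B) = 1/(2*B)
Z = -26 (Z = 1/((½)/(-13)) = 1/((½)*(-1/13)) = 1/(-1/26) = -26)
g(O, S) = 29 (g(O, S) = 3 - 1*(-26) = 3 + 26 = 29)
(g(73, 33) + (-12382 + 4058)) + (21 + (-2)²)² = (29 + (-12382 + 4058)) + (21 + (-2)²)² = (29 - 8324) + (21 + 4)² = -8295 + 25² = -8295 + 625 = -7670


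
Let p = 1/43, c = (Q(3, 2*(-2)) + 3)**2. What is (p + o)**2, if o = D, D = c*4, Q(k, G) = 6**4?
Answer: 84235178616418729/1849 ≈ 4.5557e+13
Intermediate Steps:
Q(k, G) = 1296
c = 1687401 (c = (1296 + 3)**2 = 1299**2 = 1687401)
p = 1/43 ≈ 0.023256
D = 6749604 (D = 1687401*4 = 6749604)
o = 6749604
(p + o)**2 = (1/43 + 6749604)**2 = (290232973/43)**2 = 84235178616418729/1849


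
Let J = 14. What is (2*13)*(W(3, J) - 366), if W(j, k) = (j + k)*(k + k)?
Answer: 2860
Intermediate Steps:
W(j, k) = 2*k*(j + k) (W(j, k) = (j + k)*(2*k) = 2*k*(j + k))
(2*13)*(W(3, J) - 366) = (2*13)*(2*14*(3 + 14) - 366) = 26*(2*14*17 - 366) = 26*(476 - 366) = 26*110 = 2860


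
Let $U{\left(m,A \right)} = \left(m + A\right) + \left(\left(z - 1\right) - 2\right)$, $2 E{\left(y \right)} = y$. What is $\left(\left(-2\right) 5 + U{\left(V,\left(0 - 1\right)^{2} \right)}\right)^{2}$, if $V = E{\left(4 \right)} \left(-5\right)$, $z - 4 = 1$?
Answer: $289$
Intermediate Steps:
$z = 5$ ($z = 4 + 1 = 5$)
$E{\left(y \right)} = \frac{y}{2}$
$V = -10$ ($V = \frac{1}{2} \cdot 4 \left(-5\right) = 2 \left(-5\right) = -10$)
$U{\left(m,A \right)} = 2 + A + m$ ($U{\left(m,A \right)} = \left(m + A\right) + \left(\left(5 - 1\right) - 2\right) = \left(A + m\right) + \left(4 - 2\right) = \left(A + m\right) + 2 = 2 + A + m$)
$\left(\left(-2\right) 5 + U{\left(V,\left(0 - 1\right)^{2} \right)}\right)^{2} = \left(\left(-2\right) 5 + \left(2 + \left(0 - 1\right)^{2} - 10\right)\right)^{2} = \left(-10 + \left(2 + \left(-1\right)^{2} - 10\right)\right)^{2} = \left(-10 + \left(2 + 1 - 10\right)\right)^{2} = \left(-10 - 7\right)^{2} = \left(-17\right)^{2} = 289$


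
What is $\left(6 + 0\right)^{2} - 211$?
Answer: $-175$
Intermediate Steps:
$\left(6 + 0\right)^{2} - 211 = 6^{2} - 211 = 36 - 211 = -175$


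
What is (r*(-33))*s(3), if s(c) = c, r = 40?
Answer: -3960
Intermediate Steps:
(r*(-33))*s(3) = (40*(-33))*3 = -1320*3 = -3960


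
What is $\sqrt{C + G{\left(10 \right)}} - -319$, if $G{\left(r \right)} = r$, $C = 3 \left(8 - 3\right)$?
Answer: $324$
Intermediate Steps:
$C = 15$ ($C = 3 \cdot 5 = 15$)
$\sqrt{C + G{\left(10 \right)}} - -319 = \sqrt{15 + 10} - -319 = \sqrt{25} + 319 = 5 + 319 = 324$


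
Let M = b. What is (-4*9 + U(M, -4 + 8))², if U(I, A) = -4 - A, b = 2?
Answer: 1936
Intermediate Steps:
M = 2
(-4*9 + U(M, -4 + 8))² = (-4*9 + (-4 - (-4 + 8)))² = (-36 + (-4 - 1*4))² = (-36 + (-4 - 4))² = (-36 - 8)² = (-44)² = 1936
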